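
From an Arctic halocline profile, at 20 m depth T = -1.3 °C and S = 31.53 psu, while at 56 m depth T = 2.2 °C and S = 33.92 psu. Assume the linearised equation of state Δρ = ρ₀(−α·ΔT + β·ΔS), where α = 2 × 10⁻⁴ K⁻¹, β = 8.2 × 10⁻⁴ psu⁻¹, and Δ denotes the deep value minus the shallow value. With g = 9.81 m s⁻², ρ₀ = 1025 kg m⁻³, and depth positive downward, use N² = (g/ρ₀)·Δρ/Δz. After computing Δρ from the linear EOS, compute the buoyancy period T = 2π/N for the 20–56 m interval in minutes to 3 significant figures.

ΔT = +3.5 K, ΔS = +2.39 psu (deep − shallow).
Δρ/ρ₀ = −αΔT + βΔS = -7.00 × 10⁻⁴ + 1.9598 × 10⁻³ = 1.2598 × 10⁻³, so Δρ ≈ 1.291 kg m⁻³.
N² = (g/ρ₀)·Δρ/Δz = g·(Δρ/ρ₀)/Δz = 9.81 × 1.2598 × 10⁻³ / 36 = 3.4330 × 10⁻⁴ s⁻².
N = √(3.4330 × 10⁻⁴) = 0.018528 rad s⁻¹ → T = 2π/N = 339.12 s = 5.6520 min ≈ 5.65 min.

5.65 min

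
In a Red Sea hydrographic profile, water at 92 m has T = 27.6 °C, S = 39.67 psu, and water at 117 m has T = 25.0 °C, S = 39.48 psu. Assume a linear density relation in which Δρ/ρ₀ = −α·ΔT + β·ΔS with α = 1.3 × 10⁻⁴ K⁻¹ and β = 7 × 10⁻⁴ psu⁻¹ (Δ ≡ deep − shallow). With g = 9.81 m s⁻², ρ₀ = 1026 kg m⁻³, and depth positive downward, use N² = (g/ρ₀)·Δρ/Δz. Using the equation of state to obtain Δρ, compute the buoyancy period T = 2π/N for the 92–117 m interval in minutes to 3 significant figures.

11.7 min

ΔT = -2.6 K, ΔS = -0.19 psu (deep − shallow).
Δρ/ρ₀ = −αΔT + βΔS = 3.38 × 10⁻⁴ − 1.33 × 10⁻⁴ = 2.05 × 10⁻⁴, so Δρ ≈ 0.2103 kg m⁻³.
N² = (g/ρ₀)·Δρ/Δz = g·(Δρ/ρ₀)/Δz = 9.81 × 2.05 × 10⁻⁴ / 25 = 8.0442 × 10⁻⁵ s⁻².
N = √(8.0442 × 10⁻⁵) = 8.9689 × 10⁻³ rad s⁻¹ → T = 2π/N = 700.55 s = 11.676 min ≈ 11.7 min.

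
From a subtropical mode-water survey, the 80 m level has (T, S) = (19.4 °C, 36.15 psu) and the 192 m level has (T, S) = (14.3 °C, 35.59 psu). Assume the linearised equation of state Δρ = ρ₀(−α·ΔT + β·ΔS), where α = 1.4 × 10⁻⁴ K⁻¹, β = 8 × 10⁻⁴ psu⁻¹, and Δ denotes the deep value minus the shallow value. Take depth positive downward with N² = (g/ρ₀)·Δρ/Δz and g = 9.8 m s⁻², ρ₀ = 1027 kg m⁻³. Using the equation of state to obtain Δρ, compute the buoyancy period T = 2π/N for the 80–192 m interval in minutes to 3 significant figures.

ΔT = -5.1 K, ΔS = -0.56 psu (deep − shallow).
Δρ/ρ₀ = −αΔT + βΔS = 7.14 × 10⁻⁴ − 4.48 × 10⁻⁴ = 2.66 × 10⁻⁴, so Δρ ≈ 0.2732 kg m⁻³.
N² = (g/ρ₀)·Δρ/Δz = g·(Δρ/ρ₀)/Δz = 9.8 × 2.66 × 10⁻⁴ / 112 = 2.3275 × 10⁻⁵ s⁻².
N = √(2.3275 × 10⁻⁵) = 4.8244 × 10⁻³ rad s⁻¹ → T = 2π/N = 1.3024 × 10³ s = 21.707 min ≈ 21.7 min.

21.7 min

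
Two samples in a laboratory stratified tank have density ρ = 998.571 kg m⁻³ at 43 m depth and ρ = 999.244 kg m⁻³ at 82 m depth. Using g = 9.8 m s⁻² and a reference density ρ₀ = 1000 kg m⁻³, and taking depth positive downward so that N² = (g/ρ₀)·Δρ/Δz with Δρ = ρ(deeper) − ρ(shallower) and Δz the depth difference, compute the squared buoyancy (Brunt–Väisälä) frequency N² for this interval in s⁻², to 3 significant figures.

Δρ = 999.244 − 998.571 = 0.673 kg m⁻³ over Δz = 82 − 43 = 39 m.
N² = (9.8/1000) × (0.673/39) = 1.6911 × 10⁻⁴ s⁻² ≈ 1.69 × 10⁻⁴ s⁻².
Since Δρ > 0 the layer is stably stratified.

1.69 × 10⁻⁴ s⁻²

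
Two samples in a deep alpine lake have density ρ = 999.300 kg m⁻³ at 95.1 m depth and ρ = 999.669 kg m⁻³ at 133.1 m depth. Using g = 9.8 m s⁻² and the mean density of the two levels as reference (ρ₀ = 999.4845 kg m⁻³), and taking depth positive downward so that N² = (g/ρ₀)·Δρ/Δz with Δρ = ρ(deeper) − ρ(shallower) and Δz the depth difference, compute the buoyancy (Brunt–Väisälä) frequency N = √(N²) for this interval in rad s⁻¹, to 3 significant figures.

9.76 × 10⁻³ rad s⁻¹

Δρ = 999.669 − 999.300 = 0.369 kg m⁻³ over Δz = 133.1 − 95.1 = 38 m.
N² = (9.8/999.4845) × (0.369/38) = 9.5212 × 10⁻⁵ s⁻².
N = √(9.5212 × 10⁻⁵) = 9.7577 × 10⁻³ rad s⁻¹ ≈ 9.76 × 10⁻³ rad s⁻¹.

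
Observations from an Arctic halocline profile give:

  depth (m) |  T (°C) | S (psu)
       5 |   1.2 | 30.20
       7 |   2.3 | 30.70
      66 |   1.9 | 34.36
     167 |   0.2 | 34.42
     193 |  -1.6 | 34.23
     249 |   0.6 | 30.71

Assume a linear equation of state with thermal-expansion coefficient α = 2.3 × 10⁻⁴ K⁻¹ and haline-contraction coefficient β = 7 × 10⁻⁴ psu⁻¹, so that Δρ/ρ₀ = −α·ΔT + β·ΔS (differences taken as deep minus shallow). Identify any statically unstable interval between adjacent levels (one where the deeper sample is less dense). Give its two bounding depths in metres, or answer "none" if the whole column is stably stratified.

193–249 m

Evaluate Δρ/ρ₀ = −αΔT + βΔS across each adjacent pair:
  5–7 m: −αΔT+βΔS = −(2.3 × 10⁻⁴)(+1.1)+(7 × 10⁻⁴)(+0.50) = 9.7 × 10⁻⁵ → stable
  7–66 m: −αΔT+βΔS = −(2.3 × 10⁻⁴)(-0.4)+(7 × 10⁻⁴)(+3.66) = 2.7 × 10⁻³ → stable
  66–167 m: −αΔT+βΔS = −(2.3 × 10⁻⁴)(-1.7)+(7 × 10⁻⁴)(+0.06) = 4.3 × 10⁻⁴ → stable
  167–193 m: −αΔT+βΔS = −(2.3 × 10⁻⁴)(-1.8)+(7 × 10⁻⁴)(-0.19) = 2.8 × 10⁻⁴ → stable
  193–249 m: −αΔT+βΔS = −(2.3 × 10⁻⁴)(+2.2)+(7 × 10⁻⁴)(-3.52) = -3.0 × 10⁻³ → UNSTABLE
The 193–249 m interval has Δρ < 0: lighter water underlies denser water.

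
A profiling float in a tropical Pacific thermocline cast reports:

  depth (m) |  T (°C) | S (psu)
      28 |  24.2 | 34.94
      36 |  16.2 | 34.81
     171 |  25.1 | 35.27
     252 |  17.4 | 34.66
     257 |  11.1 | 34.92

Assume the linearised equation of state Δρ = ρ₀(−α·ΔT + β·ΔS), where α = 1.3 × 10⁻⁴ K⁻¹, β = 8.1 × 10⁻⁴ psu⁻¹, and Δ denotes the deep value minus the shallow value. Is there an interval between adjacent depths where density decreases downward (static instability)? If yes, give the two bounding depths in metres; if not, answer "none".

36–171 m

Evaluate Δρ/ρ₀ = −αΔT + βΔS across each adjacent pair:
  28–36 m: −αΔT+βΔS = −(1.3 × 10⁻⁴)(-8.0)+(8.1 × 10⁻⁴)(-0.13) = 9.3 × 10⁻⁴ → stable
  36–171 m: −αΔT+βΔS = −(1.3 × 10⁻⁴)(+8.9)+(8.1 × 10⁻⁴)(+0.46) = -7.8 × 10⁻⁴ → UNSTABLE
  171–252 m: −αΔT+βΔS = −(1.3 × 10⁻⁴)(-7.7)+(8.1 × 10⁻⁴)(-0.61) = 5.1 × 10⁻⁴ → stable
  252–257 m: −αΔT+βΔS = −(1.3 × 10⁻⁴)(-6.3)+(8.1 × 10⁻⁴)(+0.26) = 1.0 × 10⁻³ → stable
The 36–171 m interval has Δρ < 0: lighter water underlies denser water.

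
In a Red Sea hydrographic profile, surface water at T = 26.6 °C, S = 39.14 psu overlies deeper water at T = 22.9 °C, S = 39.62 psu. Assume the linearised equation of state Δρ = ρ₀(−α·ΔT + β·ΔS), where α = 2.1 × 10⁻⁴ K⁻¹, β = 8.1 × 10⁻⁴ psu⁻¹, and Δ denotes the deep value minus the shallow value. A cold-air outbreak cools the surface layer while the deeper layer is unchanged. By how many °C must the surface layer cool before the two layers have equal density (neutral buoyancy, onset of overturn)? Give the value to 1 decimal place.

Neutral buoyancy requires Δρ = 0, i.e. −α(T_deep − T_surf′) + β(S_deep − S_surf) = 0.
T_surf′ = T_deep − (β/α)·ΔS = 22.9 − (8.1 × 10⁻⁴/2.1 × 10⁻⁴)·(+0.48) = 21.049 °C.
Cooling required: 26.6 − (21.049) = 5.551 °C.

5.6 °C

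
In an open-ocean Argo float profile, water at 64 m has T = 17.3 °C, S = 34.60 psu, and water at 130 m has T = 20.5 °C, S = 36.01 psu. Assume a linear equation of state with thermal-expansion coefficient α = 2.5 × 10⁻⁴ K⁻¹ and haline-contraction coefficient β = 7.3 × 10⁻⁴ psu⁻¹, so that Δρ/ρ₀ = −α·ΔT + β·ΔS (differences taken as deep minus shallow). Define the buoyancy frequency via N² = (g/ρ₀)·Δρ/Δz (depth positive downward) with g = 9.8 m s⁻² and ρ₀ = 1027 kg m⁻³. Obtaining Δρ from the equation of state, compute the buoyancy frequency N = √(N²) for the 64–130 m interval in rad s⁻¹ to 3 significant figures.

ΔT = +3.2 K, ΔS = +1.41 psu (deep − shallow).
Δρ/ρ₀ = −αΔT + βΔS = -8.00 × 10⁻⁴ + 1.0293 × 10⁻³ = 2.293 × 10⁻⁴, so Δρ ≈ 0.2355 kg m⁻³.
N² = (g/ρ₀)·Δρ/Δz = g·(Δρ/ρ₀)/Δz = 9.8 × 2.293 × 10⁻⁴ / 66 = 3.4048 × 10⁻⁵ s⁻².
N = √(3.4048 × 10⁻⁵) = 5.8351 × 10⁻³ rad s⁻¹ ≈ 5.84 × 10⁻³ rad s⁻¹.

5.84 × 10⁻³ rad s⁻¹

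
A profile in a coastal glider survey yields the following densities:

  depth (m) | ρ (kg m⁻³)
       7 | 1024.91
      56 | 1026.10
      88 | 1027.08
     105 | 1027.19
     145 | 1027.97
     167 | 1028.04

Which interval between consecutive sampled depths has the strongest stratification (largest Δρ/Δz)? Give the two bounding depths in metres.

56–88 m

Compute the density gradient over each adjacent pair:
  7–56 m: Δρ/Δz = 1.19/49 = 0.024 kg m⁻⁴
  56–88 m: Δρ/Δz = 0.98/32 = 0.031 kg m⁻⁴
  88–105 m: Δρ/Δz = 0.11/17 = 6.5 × 10⁻³ kg m⁻⁴
  105–145 m: Δρ/Δz = 0.78/40 = 0.019 kg m⁻⁴
  145–167 m: Δρ/Δz = 0.07/22 = 3.2 × 10⁻³ kg m⁻⁴
The largest gradient is in the 56–88 m interval — the pycnocline.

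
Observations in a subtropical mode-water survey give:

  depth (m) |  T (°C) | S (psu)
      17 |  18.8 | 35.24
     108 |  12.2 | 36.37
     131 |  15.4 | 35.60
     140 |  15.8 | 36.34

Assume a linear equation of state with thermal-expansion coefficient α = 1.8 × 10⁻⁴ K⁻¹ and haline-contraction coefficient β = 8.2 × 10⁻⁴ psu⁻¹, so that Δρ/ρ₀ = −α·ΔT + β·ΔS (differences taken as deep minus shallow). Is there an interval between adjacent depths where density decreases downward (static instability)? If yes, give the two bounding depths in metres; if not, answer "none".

108–131 m

Evaluate Δρ/ρ₀ = −αΔT + βΔS across each adjacent pair:
  17–108 m: −αΔT+βΔS = −(1.8 × 10⁻⁴)(-6.6)+(8.2 × 10⁻⁴)(+1.13) = 2.1 × 10⁻³ → stable
  108–131 m: −αΔT+βΔS = −(1.8 × 10⁻⁴)(+3.2)+(8.2 × 10⁻⁴)(-0.77) = -1.2 × 10⁻³ → UNSTABLE
  131–140 m: −αΔT+βΔS = −(1.8 × 10⁻⁴)(+0.4)+(8.2 × 10⁻⁴)(+0.74) = 5.3 × 10⁻⁴ → stable
The 108–131 m interval has Δρ < 0: lighter water underlies denser water.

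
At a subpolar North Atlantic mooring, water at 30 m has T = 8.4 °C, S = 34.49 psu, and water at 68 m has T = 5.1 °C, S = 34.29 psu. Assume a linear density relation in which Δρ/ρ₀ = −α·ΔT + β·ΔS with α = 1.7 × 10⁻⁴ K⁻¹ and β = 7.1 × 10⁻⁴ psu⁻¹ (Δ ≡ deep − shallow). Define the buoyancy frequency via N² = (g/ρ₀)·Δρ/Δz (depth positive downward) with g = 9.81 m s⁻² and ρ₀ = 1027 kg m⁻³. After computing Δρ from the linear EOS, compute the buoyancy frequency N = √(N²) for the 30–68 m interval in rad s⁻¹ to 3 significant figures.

0.0104 rad s⁻¹

ΔT = -3.3 K, ΔS = -0.20 psu (deep − shallow).
Δρ/ρ₀ = −αΔT + βΔS = 5.61 × 10⁻⁴ − 1.42 × 10⁻⁴ = 4.19 × 10⁻⁴, so Δρ ≈ 0.4303 kg m⁻³.
N² = (g/ρ₀)·Δρ/Δz = g·(Δρ/ρ₀)/Δz = 9.81 × 4.19 × 10⁻⁴ / 38 = 1.0817 × 10⁻⁴ s⁻².
N = √(1.0817 × 10⁻⁴) = 0.010400 rad s⁻¹ ≈ 0.0104 rad s⁻¹.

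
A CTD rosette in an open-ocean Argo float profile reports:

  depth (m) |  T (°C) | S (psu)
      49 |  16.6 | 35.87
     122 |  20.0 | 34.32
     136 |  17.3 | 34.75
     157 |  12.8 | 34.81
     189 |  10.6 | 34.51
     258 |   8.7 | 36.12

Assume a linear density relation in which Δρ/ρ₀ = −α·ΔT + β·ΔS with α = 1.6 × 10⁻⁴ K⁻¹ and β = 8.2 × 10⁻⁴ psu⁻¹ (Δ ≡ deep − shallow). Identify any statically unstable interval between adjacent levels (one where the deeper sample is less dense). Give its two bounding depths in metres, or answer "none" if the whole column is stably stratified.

Evaluate Δρ/ρ₀ = −αΔT + βΔS across each adjacent pair:
  49–122 m: −αΔT+βΔS = −(1.6 × 10⁻⁴)(+3.4)+(8.2 × 10⁻⁴)(-1.55) = -1.8 × 10⁻³ → UNSTABLE
  122–136 m: −αΔT+βΔS = −(1.6 × 10⁻⁴)(-2.7)+(8.2 × 10⁻⁴)(+0.43) = 7.8 × 10⁻⁴ → stable
  136–157 m: −αΔT+βΔS = −(1.6 × 10⁻⁴)(-4.5)+(8.2 × 10⁻⁴)(+0.06) = 7.7 × 10⁻⁴ → stable
  157–189 m: −αΔT+βΔS = −(1.6 × 10⁻⁴)(-2.2)+(8.2 × 10⁻⁴)(-0.30) = 1.1 × 10⁻⁴ → stable
  189–258 m: −αΔT+βΔS = −(1.6 × 10⁻⁴)(-1.9)+(8.2 × 10⁻⁴)(+1.61) = 1.6 × 10⁻³ → stable
The 49–122 m interval has Δρ < 0: lighter water underlies denser water.

49–122 m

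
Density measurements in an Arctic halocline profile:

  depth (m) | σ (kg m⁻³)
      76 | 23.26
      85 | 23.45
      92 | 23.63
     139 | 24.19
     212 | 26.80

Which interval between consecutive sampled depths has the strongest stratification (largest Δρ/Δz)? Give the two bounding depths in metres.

139–212 m

Compute the density gradient over each adjacent pair:
  76–85 m: Δρ/Δz = 0.19/9 = 0.021 kg m⁻⁴
  85–92 m: Δρ/Δz = 0.18/7 = 0.026 kg m⁻⁴
  92–139 m: Δρ/Δz = 0.56/47 = 0.012 kg m⁻⁴
  139–212 m: Δρ/Δz = 2.61/73 = 0.036 kg m⁻⁴
The largest gradient is in the 139–212 m interval — the pycnocline.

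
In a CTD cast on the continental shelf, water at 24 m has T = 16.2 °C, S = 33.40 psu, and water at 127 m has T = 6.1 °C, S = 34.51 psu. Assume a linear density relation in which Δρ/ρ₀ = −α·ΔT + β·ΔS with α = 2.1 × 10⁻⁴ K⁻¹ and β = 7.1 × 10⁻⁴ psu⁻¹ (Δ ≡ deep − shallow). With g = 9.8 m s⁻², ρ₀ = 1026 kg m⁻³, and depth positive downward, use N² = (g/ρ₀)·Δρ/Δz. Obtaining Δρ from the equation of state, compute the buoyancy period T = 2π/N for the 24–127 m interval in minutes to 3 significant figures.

6.29 min

ΔT = -10.1 K, ΔS = +1.11 psu (deep − shallow).
Δρ/ρ₀ = −αΔT + βΔS = 2.121 × 10⁻³ + 7.881 × 10⁻⁴ = 2.9091 × 10⁻³, so Δρ ≈ 2.985 kg m⁻³.
N² = (g/ρ₀)·Δρ/Δz = g·(Δρ/ρ₀)/Δz = 9.8 × 2.9091 × 10⁻³ / 103 = 2.7679 × 10⁻⁴ s⁻².
N = √(2.7679 × 10⁻⁴) = 0.016637 rad s⁻¹ → T = 2π/N = 377.66 s = 6.2943 min ≈ 6.29 min.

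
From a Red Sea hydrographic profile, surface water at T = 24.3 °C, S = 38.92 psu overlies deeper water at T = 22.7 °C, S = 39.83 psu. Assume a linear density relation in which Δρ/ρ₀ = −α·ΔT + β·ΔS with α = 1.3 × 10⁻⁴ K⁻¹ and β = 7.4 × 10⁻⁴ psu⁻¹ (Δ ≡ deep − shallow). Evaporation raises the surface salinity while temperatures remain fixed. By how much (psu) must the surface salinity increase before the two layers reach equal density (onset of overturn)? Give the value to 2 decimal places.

Neutral buoyancy requires −α(T_deep − T_surf) + β(S_deep − S_surf′) = 0.
S_surf′ = S_deep − (α/β)·ΔT = 39.83 − (1.3 × 10⁻⁴/7.4 × 10⁻⁴)·(-1.6) = 40.1111 psu.
Increase required: 40.1111 − 38.92 = 1.1911 psu.

1.19 psu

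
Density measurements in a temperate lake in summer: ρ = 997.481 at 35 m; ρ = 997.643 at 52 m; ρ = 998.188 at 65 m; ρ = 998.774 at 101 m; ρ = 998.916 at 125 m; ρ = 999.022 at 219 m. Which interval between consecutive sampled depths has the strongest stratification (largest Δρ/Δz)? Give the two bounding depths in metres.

Compute the density gradient over each adjacent pair:
  35–52 m: Δρ/Δz = 0.162/17 = 9.5 × 10⁻³ kg m⁻⁴
  52–65 m: Δρ/Δz = 0.545/13 = 0.042 kg m⁻⁴
  65–101 m: Δρ/Δz = 0.586/36 = 0.016 kg m⁻⁴
  101–125 m: Δρ/Δz = 0.142/24 = 5.9 × 10⁻³ kg m⁻⁴
  125–219 m: Δρ/Δz = 0.106/94 = 1.1 × 10⁻³ kg m⁻⁴
The largest gradient is in the 52–65 m interval — the pycnocline.

52–65 m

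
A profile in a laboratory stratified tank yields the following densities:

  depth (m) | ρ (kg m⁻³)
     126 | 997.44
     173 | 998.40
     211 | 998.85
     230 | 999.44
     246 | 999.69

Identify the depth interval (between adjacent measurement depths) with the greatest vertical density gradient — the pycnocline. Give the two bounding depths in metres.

211–230 m

Compute the density gradient over each adjacent pair:
  126–173 m: Δρ/Δz = 0.96/47 = 0.020 kg m⁻⁴
  173–211 m: Δρ/Δz = 0.45/38 = 0.012 kg m⁻⁴
  211–230 m: Δρ/Δz = 0.59/19 = 0.031 kg m⁻⁴
  230–246 m: Δρ/Δz = 0.25/16 = 0.016 kg m⁻⁴
The largest gradient is in the 211–230 m interval — the pycnocline.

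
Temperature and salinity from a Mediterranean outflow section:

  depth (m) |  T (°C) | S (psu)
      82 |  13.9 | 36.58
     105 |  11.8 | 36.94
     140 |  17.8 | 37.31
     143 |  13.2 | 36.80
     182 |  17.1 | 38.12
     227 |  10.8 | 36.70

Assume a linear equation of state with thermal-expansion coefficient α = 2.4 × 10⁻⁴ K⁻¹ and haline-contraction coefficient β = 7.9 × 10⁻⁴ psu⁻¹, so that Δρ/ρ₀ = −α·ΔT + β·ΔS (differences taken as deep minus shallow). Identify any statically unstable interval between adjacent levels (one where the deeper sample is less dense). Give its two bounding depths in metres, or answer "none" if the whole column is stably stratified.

Evaluate Δρ/ρ₀ = −αΔT + βΔS across each adjacent pair:
  82–105 m: −αΔT+βΔS = −(2.4 × 10⁻⁴)(-2.1)+(7.9 × 10⁻⁴)(+0.36) = 7.9 × 10⁻⁴ → stable
  105–140 m: −αΔT+βΔS = −(2.4 × 10⁻⁴)(+6.0)+(7.9 × 10⁻⁴)(+0.37) = -1.1 × 10⁻³ → UNSTABLE
  140–143 m: −αΔT+βΔS = −(2.4 × 10⁻⁴)(-4.6)+(7.9 × 10⁻⁴)(-0.51) = 7.0 × 10⁻⁴ → stable
  143–182 m: −αΔT+βΔS = −(2.4 × 10⁻⁴)(+3.9)+(7.9 × 10⁻⁴)(+1.32) = 1.1 × 10⁻⁴ → stable
  182–227 m: −αΔT+βΔS = −(2.4 × 10⁻⁴)(-6.3)+(7.9 × 10⁻⁴)(-1.42) = 3.9 × 10⁻⁴ → stable
The 105–140 m interval has Δρ < 0: lighter water underlies denser water.

105–140 m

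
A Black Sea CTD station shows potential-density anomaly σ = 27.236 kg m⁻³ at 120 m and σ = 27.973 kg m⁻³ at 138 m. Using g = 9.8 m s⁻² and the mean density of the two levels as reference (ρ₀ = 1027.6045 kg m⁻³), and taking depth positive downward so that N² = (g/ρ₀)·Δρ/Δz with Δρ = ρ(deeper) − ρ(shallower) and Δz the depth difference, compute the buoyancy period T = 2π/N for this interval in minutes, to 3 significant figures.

5.30 min

Δρ = 1027.973 − 1027.236 = 0.737 kg m⁻³ over Δz = 138 − 120 = 18 m.
N² = (9.8/1027.6045) × (0.737/18) = 3.9048 × 10⁻⁴ s⁻².
N = √(3.9048 × 10⁻⁴) = 0.019761 rad s⁻¹, so T = 2π/N = 317.96 s = 5.2993 min ≈ 5.30 min.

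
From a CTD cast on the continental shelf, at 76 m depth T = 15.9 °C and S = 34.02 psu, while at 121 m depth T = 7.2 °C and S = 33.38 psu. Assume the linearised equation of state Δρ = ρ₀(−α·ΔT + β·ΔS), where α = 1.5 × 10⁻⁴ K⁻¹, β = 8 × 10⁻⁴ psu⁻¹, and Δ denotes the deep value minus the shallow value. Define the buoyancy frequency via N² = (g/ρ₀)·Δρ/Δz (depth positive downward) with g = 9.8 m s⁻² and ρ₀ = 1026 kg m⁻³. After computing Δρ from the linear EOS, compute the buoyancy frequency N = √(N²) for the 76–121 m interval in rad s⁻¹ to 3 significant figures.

0.0131 rad s⁻¹

ΔT = -8.7 K, ΔS = -0.64 psu (deep − shallow).
Δρ/ρ₀ = −αΔT + βΔS = 1.305 × 10⁻³ − 5.12 × 10⁻⁴ = 7.93 × 10⁻⁴, so Δρ ≈ 0.8136 kg m⁻³.
N² = (g/ρ₀)·Δρ/Δz = g·(Δρ/ρ₀)/Δz = 9.8 × 7.93 × 10⁻⁴ / 45 = 1.7270 × 10⁻⁴ s⁻².
N = √(1.7270 × 10⁻⁴) = 0.013142 rad s⁻¹ ≈ 0.0131 rad s⁻¹.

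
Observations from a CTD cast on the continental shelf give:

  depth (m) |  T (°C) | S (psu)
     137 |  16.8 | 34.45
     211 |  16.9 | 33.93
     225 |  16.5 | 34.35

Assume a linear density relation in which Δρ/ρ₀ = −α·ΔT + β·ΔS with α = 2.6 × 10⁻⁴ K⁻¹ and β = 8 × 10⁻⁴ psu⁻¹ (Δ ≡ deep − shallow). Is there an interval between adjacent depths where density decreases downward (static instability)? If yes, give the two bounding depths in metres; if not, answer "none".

137–211 m

Evaluate Δρ/ρ₀ = −αΔT + βΔS across each adjacent pair:
  137–211 m: −αΔT+βΔS = −(2.6 × 10⁻⁴)(+0.1)+(8 × 10⁻⁴)(-0.52) = -4.4 × 10⁻⁴ → UNSTABLE
  211–225 m: −αΔT+βΔS = −(2.6 × 10⁻⁴)(-0.4)+(8 × 10⁻⁴)(+0.42) = 4.4 × 10⁻⁴ → stable
The 137–211 m interval has Δρ < 0: lighter water underlies denser water.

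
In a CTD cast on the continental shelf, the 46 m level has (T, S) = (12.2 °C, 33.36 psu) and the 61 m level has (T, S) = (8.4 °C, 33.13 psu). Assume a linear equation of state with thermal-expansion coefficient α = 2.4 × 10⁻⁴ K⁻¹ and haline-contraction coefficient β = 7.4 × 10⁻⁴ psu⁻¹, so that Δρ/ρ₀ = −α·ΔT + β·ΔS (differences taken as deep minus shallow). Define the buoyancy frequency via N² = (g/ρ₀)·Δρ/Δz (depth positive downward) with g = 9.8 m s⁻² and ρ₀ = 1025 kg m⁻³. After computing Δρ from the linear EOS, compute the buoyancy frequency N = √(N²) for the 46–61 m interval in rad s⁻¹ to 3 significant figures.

0.0220 rad s⁻¹

ΔT = -3.8 K, ΔS = -0.23 psu (deep − shallow).
Δρ/ρ₀ = −αΔT + βΔS = 9.12 × 10⁻⁴ − 1.702 × 10⁻⁴ = 7.418 × 10⁻⁴, so Δρ ≈ 0.7603 kg m⁻³.
N² = (g/ρ₀)·Δρ/Δz = g·(Δρ/ρ₀)/Δz = 9.8 × 7.418 × 10⁻⁴ / 15 = 4.8464 × 10⁻⁴ s⁻².
N = √(4.8464 × 10⁻⁴) = 0.022015 rad s⁻¹ ≈ 0.0220 rad s⁻¹.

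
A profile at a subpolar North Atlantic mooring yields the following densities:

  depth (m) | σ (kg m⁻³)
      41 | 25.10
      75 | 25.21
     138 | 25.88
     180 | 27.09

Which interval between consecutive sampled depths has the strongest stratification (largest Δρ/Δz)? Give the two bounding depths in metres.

138–180 m

Compute the density gradient over each adjacent pair:
  41–75 m: Δρ/Δz = 0.11/34 = 3.2 × 10⁻³ kg m⁻⁴
  75–138 m: Δρ/Δz = 0.67/63 = 0.011 kg m⁻⁴
  138–180 m: Δρ/Δz = 1.21/42 = 0.029 kg m⁻⁴
The largest gradient is in the 138–180 m interval — the pycnocline.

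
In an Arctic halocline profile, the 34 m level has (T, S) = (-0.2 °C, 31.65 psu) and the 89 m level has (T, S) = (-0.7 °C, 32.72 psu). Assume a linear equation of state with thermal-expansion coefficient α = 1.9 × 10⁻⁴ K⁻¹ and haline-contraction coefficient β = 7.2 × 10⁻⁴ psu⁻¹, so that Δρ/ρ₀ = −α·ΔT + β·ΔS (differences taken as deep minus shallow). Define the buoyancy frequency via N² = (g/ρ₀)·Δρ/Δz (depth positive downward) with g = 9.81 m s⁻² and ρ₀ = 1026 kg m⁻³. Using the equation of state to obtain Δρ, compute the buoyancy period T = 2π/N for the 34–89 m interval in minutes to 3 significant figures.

ΔT = -0.5 K, ΔS = +1.07 psu (deep − shallow).
Δρ/ρ₀ = −αΔT + βΔS = 9.50 × 10⁻⁵ + 7.704 × 10⁻⁴ = 8.654 × 10⁻⁴, so Δρ ≈ 0.8879 kg m⁻³.
N² = (g/ρ₀)·Δρ/Δz = g·(Δρ/ρ₀)/Δz = 9.81 × 8.654 × 10⁻⁴ / 55 = 1.5436 × 10⁻⁴ s⁻².
N = √(1.5436 × 10⁻⁴) = 0.012424 rad s⁻¹ → T = 2π/N = 505.73 s = 8.4288 min ≈ 8.43 min.

8.43 min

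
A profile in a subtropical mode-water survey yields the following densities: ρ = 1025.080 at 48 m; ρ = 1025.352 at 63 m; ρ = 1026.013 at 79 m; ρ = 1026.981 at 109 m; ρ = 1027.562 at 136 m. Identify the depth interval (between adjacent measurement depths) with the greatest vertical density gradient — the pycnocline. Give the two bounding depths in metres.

Compute the density gradient over each adjacent pair:
  48–63 m: Δρ/Δz = 0.272/15 = 0.018 kg m⁻⁴
  63–79 m: Δρ/Δz = 0.661/16 = 0.041 kg m⁻⁴
  79–109 m: Δρ/Δz = 0.968/30 = 0.032 kg m⁻⁴
  109–136 m: Δρ/Δz = 0.581/27 = 0.022 kg m⁻⁴
The largest gradient is in the 63–79 m interval — the pycnocline.

63–79 m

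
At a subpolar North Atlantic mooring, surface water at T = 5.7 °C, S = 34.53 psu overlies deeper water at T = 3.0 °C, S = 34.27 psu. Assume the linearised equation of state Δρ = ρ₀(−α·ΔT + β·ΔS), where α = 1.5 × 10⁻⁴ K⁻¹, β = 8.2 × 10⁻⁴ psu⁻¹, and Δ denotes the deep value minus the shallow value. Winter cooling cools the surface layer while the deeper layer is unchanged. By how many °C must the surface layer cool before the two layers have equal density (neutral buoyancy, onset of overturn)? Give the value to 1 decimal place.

1.3 °C

Neutral buoyancy requires Δρ = 0, i.e. −α(T_deep − T_surf′) + β(S_deep − S_surf) = 0.
T_surf′ = T_deep − (β/α)·ΔS = 3.0 − (8.2 × 10⁻⁴/1.5 × 10⁻⁴)·(-0.26) = 4.421 °C.
Cooling required: 5.7 − (4.421) = 1.279 °C.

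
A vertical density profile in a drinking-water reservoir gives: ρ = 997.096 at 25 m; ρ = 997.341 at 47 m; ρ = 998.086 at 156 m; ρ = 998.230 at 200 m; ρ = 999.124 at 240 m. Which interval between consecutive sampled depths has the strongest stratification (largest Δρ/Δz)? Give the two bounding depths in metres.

200–240 m

Compute the density gradient over each adjacent pair:
  25–47 m: Δρ/Δz = 0.245/22 = 0.011 kg m⁻⁴
  47–156 m: Δρ/Δz = 0.745/109 = 6.8 × 10⁻³ kg m⁻⁴
  156–200 m: Δρ/Δz = 0.144/44 = 3.3 × 10⁻³ kg m⁻⁴
  200–240 m: Δρ/Δz = 0.894/40 = 0.022 kg m⁻⁴
The largest gradient is in the 200–240 m interval — the pycnocline.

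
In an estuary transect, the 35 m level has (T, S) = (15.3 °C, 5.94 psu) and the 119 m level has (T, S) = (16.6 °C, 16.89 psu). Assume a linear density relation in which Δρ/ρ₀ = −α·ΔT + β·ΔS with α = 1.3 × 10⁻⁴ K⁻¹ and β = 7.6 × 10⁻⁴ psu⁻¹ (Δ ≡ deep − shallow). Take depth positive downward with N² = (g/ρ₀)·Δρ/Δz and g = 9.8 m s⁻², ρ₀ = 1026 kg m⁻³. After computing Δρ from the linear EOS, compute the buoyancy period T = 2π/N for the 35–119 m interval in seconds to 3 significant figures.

204 s

ΔT = +1.3 K, ΔS = +10.95 psu (deep − shallow).
Δρ/ρ₀ = −αΔT + βΔS = -1.69 × 10⁻⁴ + 8.322 × 10⁻³ = 8.153 × 10⁻³, so Δρ ≈ 8.365 kg m⁻³.
N² = (g/ρ₀)·Δρ/Δz = g·(Δρ/ρ₀)/Δz = 9.8 × 8.153 × 10⁻³ / 84 = 9.5118 × 10⁻⁴ s⁻².
N = √(9.5118 × 10⁻⁴) = 0.030841 rad s⁻¹ → T = 2π/N = 203.73 s ≈ 204 s.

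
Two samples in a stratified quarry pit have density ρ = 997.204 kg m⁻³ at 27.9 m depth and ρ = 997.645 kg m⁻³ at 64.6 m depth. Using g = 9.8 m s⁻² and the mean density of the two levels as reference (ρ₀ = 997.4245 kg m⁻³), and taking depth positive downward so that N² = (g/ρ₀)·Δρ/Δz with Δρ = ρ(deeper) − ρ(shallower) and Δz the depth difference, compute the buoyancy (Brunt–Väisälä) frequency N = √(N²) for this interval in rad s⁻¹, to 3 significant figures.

Δρ = 997.645 − 997.204 = 0.441 kg m⁻³ over Δz = 64.6 − 27.9 = 36.7 m.
N² = (9.8/997.4245) × (0.441/36.7) = 1.1806 × 10⁻⁴ s⁻².
N = √(1.1806 × 10⁻⁴) = 0.010866 rad s⁻¹ ≈ 0.0109 rad s⁻¹.

0.0109 rad s⁻¹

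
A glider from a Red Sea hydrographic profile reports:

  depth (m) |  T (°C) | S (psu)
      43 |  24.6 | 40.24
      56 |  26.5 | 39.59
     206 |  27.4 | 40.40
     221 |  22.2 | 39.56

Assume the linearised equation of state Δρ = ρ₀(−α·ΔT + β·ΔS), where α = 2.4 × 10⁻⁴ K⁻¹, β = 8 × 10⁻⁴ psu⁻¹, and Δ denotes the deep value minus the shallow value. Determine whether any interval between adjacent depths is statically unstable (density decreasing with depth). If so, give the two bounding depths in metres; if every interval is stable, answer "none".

Evaluate Δρ/ρ₀ = −αΔT + βΔS across each adjacent pair:
  43–56 m: −αΔT+βΔS = −(2.4 × 10⁻⁴)(+1.9)+(8 × 10⁻⁴)(-0.65) = -9.8 × 10⁻⁴ → UNSTABLE
  56–206 m: −αΔT+βΔS = −(2.4 × 10⁻⁴)(+0.9)+(8 × 10⁻⁴)(+0.81) = 4.3 × 10⁻⁴ → stable
  206–221 m: −αΔT+βΔS = −(2.4 × 10⁻⁴)(-5.2)+(8 × 10⁻⁴)(-0.84) = 5.8 × 10⁻⁴ → stable
The 43–56 m interval has Δρ < 0: lighter water underlies denser water.

43–56 m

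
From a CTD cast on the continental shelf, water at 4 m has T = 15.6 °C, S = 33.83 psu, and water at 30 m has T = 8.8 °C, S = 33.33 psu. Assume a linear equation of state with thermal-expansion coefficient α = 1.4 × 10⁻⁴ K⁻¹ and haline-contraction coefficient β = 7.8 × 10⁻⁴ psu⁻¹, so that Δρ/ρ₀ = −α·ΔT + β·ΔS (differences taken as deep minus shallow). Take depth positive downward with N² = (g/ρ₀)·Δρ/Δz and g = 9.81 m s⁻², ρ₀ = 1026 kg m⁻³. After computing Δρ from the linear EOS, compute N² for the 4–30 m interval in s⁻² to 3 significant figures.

2.12 × 10⁻⁴ s⁻²

ΔT = -6.8 K, ΔS = -0.50 psu (deep − shallow).
Δρ/ρ₀ = −αΔT + βΔS = 9.52 × 10⁻⁴ − 3.90 × 10⁻⁴ = 5.62 × 10⁻⁴, so Δρ ≈ 0.5766 kg m⁻³.
N² = (g/ρ₀)·Δρ/Δz = g·(Δρ/ρ₀)/Δz = 9.81 × 5.62 × 10⁻⁴ / 26 = 2.1205 × 10⁻⁴ s⁻² ≈ 2.12 × 10⁻⁴ s⁻².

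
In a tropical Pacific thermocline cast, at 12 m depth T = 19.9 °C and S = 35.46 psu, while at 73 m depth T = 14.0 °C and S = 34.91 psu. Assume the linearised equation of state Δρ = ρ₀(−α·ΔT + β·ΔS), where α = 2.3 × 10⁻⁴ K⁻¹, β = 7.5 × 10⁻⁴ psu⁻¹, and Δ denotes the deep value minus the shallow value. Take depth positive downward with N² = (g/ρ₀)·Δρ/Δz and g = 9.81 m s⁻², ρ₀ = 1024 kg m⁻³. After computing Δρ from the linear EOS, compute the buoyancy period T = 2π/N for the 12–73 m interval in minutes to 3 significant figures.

ΔT = -5.9 K, ΔS = -0.55 psu (deep − shallow).
Δρ/ρ₀ = −αΔT + βΔS = 1.357 × 10⁻³ − 4.125 × 10⁻⁴ = 9.445 × 10⁻⁴, so Δρ ≈ 0.9672 kg m⁻³.
N² = (g/ρ₀)·Δρ/Δz = g·(Δρ/ρ₀)/Δz = 9.81 × 9.445 × 10⁻⁴ / 61 = 1.5189 × 10⁻⁴ s⁻².
N = √(1.5189 × 10⁻⁴) = 0.012324 rad s⁻¹ → T = 2π/N = 509.83 s = 8.4972 min ≈ 8.50 min.

8.50 min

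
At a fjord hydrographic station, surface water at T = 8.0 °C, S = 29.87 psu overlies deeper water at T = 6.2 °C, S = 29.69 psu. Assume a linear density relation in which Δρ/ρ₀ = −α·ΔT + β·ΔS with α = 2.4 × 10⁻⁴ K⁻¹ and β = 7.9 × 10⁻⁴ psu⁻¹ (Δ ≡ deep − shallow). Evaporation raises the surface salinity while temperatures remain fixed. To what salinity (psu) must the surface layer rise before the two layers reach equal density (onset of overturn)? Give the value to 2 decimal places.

Neutral buoyancy requires −α(T_deep − T_surf) + β(S_deep − S_surf′) = 0.
S_surf′ = S_deep − (α/β)·ΔT = 29.69 − (2.4 × 10⁻⁴/7.9 × 10⁻⁴)·(-1.8) = 30.2368 psu.
Increase required: 30.2368 − 29.87 = 0.3668 psu.

30.24 psu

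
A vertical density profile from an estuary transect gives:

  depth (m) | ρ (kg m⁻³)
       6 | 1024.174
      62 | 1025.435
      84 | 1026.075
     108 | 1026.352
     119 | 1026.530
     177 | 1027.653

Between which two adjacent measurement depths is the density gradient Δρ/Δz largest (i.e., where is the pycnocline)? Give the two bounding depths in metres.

Compute the density gradient over each adjacent pair:
  6–62 m: Δρ/Δz = 1.261/56 = 0.023 kg m⁻⁴
  62–84 m: Δρ/Δz = 0.640/22 = 0.029 kg m⁻⁴
  84–108 m: Δρ/Δz = 0.277/24 = 0.012 kg m⁻⁴
  108–119 m: Δρ/Δz = 0.178/11 = 0.016 kg m⁻⁴
  119–177 m: Δρ/Δz = 1.123/58 = 0.019 kg m⁻⁴
The largest gradient is in the 62–84 m interval — the pycnocline.

62–84 m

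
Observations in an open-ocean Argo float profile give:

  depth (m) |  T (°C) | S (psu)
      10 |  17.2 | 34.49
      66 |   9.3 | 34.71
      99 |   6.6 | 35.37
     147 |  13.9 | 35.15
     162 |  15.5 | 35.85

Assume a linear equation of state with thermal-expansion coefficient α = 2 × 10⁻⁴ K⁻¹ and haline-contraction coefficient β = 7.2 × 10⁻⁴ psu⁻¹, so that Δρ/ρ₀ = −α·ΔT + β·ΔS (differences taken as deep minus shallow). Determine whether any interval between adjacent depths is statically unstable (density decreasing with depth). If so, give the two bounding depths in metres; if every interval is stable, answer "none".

99–147 m

Evaluate Δρ/ρ₀ = −αΔT + βΔS across each adjacent pair:
  10–66 m: −αΔT+βΔS = −(2 × 10⁻⁴)(-7.9)+(7.2 × 10⁻⁴)(+0.22) = 1.7 × 10⁻³ → stable
  66–99 m: −αΔT+βΔS = −(2 × 10⁻⁴)(-2.7)+(7.2 × 10⁻⁴)(+0.66) = 1.0 × 10⁻³ → stable
  99–147 m: −αΔT+βΔS = −(2 × 10⁻⁴)(+7.3)+(7.2 × 10⁻⁴)(-0.22) = -1.6 × 10⁻³ → UNSTABLE
  147–162 m: −αΔT+βΔS = −(2 × 10⁻⁴)(+1.6)+(7.2 × 10⁻⁴)(+0.70) = 1.8 × 10⁻⁴ → stable
The 99–147 m interval has Δρ < 0: lighter water underlies denser water.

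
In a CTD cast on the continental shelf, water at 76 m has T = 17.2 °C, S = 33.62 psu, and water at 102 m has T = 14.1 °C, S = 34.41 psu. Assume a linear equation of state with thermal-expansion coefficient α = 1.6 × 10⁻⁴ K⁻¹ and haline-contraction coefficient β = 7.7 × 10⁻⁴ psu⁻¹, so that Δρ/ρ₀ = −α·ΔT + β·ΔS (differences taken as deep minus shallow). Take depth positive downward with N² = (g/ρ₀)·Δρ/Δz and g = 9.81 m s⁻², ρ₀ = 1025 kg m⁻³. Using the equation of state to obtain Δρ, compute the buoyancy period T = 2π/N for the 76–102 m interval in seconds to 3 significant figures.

ΔT = -3.1 K, ΔS = +0.79 psu (deep − shallow).
Δρ/ρ₀ = −αΔT + βΔS = 4.96 × 10⁻⁴ + 6.083 × 10⁻⁴ = 1.1043 × 10⁻³, so Δρ ≈ 1.132 kg m⁻³.
N² = (g/ρ₀)·Δρ/Δz = g·(Δρ/ρ₀)/Δz = 9.81 × 1.1043 × 10⁻³ / 26 = 4.1666 × 10⁻⁴ s⁻².
N = √(4.1666 × 10⁻⁴) = 0.020412 rad s⁻¹ → T = 2π/N = 307.82 s ≈ 308 s.

308 s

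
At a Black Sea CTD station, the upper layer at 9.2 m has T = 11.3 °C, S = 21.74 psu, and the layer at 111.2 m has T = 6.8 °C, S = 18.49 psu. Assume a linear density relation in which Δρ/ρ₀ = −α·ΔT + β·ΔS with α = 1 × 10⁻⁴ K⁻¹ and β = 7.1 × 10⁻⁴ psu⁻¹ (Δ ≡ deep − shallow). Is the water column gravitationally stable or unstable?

unstable

ΔT = 6.8 − 11.3 = -4.5 K and ΔS = 18.49 − 21.74 = -3.25 psu (deep − shallow).
−αΔT = 4.50 × 10⁻⁴; βΔS = -2.3075 × 10⁻³; sum Δρ/ρ₀ = -1.8575 × 10⁻³.
Δρ/ρ₀ < 0, so Δρ < 0: deeper water is lighter → statically unstable; the column would overturn.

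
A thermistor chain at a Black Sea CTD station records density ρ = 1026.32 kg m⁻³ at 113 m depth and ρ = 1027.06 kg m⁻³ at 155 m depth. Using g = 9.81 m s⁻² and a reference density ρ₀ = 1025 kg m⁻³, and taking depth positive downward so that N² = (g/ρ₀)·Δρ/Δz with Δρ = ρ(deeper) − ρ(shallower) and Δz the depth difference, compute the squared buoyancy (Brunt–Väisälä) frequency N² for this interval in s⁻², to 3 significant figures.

Δρ = 1027.06 − 1026.32 = 0.74 kg m⁻³ over Δz = 155 − 113 = 42 m.
N² = (9.81/1025) × (0.74/42) = 1.6863 × 10⁻⁴ s⁻² ≈ 1.69 × 10⁻⁴ s⁻².
A positive N² confirms static stability across the interval.

1.69 × 10⁻⁴ s⁻²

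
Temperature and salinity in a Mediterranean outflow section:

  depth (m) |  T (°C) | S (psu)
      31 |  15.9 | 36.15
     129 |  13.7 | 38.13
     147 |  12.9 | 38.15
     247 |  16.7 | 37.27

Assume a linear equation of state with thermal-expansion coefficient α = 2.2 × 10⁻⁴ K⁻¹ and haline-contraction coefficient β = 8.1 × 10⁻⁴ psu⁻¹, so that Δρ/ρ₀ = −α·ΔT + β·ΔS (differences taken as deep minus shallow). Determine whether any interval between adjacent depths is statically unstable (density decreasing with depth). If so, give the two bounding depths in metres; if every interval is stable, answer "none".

147–247 m

Evaluate Δρ/ρ₀ = −αΔT + βΔS across each adjacent pair:
  31–129 m: −αΔT+βΔS = −(2.2 × 10⁻⁴)(-2.2)+(8.1 × 10⁻⁴)(+1.98) = 2.1 × 10⁻³ → stable
  129–147 m: −αΔT+βΔS = −(2.2 × 10⁻⁴)(-0.8)+(8.1 × 10⁻⁴)(+0.02) = 1.9 × 10⁻⁴ → stable
  147–247 m: −αΔT+βΔS = −(2.2 × 10⁻⁴)(+3.8)+(8.1 × 10⁻⁴)(-0.88) = -1.5 × 10⁻³ → UNSTABLE
The 147–247 m interval has Δρ < 0: lighter water underlies denser water.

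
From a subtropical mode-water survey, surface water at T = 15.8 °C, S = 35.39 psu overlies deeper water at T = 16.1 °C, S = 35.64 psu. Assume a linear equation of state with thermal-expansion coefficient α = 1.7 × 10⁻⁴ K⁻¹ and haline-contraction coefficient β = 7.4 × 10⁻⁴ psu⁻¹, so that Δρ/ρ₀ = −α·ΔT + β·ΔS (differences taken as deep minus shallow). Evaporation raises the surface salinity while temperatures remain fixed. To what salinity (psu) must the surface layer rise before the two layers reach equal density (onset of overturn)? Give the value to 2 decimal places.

Neutral buoyancy requires −α(T_deep − T_surf) + β(S_deep − S_surf′) = 0.
S_surf′ = S_deep − (α/β)·ΔT = 35.64 − (1.7 × 10⁻⁴/7.4 × 10⁻⁴)·(+0.3) = 35.5711 psu.
Increase required: 35.5711 − 35.39 = 0.1811 psu.

35.57 psu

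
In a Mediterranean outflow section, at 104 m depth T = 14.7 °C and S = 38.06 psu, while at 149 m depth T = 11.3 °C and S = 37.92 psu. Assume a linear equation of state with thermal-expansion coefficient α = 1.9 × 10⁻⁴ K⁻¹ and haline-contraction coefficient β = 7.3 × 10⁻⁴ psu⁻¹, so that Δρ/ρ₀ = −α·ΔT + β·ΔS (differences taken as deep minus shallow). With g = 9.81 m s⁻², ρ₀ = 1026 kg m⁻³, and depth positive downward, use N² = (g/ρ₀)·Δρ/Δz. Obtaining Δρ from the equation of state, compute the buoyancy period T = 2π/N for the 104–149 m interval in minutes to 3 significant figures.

9.62 min

ΔT = -3.4 K, ΔS = -0.14 psu (deep − shallow).
Δρ/ρ₀ = −αΔT + βΔS = 6.46 × 10⁻⁴ − 1.022 × 10⁻⁴ = 5.438 × 10⁻⁴, so Δρ ≈ 0.5579 kg m⁻³.
N² = (g/ρ₀)·Δρ/Δz = g·(Δρ/ρ₀)/Δz = 9.81 × 5.438 × 10⁻⁴ / 45 = 1.1855 × 10⁻⁴ s⁻².
N = √(1.1855 × 10⁻⁴) = 0.010888 rad s⁻¹ → T = 2π/N = 577.07 s = 9.6178 min ≈ 9.62 min.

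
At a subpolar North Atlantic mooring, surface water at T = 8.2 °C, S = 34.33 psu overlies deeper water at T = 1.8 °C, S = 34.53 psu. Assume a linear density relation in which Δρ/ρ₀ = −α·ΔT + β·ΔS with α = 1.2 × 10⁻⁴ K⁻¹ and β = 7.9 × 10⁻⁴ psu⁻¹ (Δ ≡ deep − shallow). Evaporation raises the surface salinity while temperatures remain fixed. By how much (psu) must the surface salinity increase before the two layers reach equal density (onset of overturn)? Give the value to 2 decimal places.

1.17 psu

Neutral buoyancy requires −α(T_deep − T_surf) + β(S_deep − S_surf′) = 0.
S_surf′ = S_deep − (α/β)·ΔT = 34.53 − (1.2 × 10⁻⁴/7.9 × 10⁻⁴)·(-6.4) = 35.5022 psu.
Increase required: 35.5022 − 34.33 = 1.1722 psu.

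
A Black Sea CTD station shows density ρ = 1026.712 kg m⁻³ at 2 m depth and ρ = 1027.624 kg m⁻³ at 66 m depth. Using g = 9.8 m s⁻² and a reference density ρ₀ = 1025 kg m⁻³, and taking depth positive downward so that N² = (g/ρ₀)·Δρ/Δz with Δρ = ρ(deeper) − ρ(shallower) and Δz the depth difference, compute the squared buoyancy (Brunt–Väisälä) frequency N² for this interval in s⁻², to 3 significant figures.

1.36 × 10⁻⁴ s⁻²

Δρ = 1027.624 − 1026.712 = 0.912 kg m⁻³ over Δz = 66 − 2 = 64 m.
N² = (9.8/1025) × (0.912/64) = 1.3624 × 10⁻⁴ s⁻² ≈ 1.36 × 10⁻⁴ s⁻².
Since Δρ > 0 the layer is stably stratified.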